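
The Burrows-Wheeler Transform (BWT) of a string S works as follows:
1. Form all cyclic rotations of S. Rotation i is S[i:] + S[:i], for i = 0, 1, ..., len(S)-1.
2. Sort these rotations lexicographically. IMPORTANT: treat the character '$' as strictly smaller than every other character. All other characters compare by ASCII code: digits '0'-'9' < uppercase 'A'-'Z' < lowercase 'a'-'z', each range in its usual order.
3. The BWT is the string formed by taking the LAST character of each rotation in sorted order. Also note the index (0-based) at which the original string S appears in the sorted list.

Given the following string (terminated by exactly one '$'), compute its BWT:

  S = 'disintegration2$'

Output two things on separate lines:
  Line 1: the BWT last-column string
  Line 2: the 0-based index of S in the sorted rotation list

All 16 rotations (rotation i = S[i:]+S[:i]):
  rot[0] = disintegration2$
  rot[1] = isintegration2$d
  rot[2] = sintegration2$di
  rot[3] = integration2$dis
  rot[4] = ntegration2$disi
  rot[5] = tegration2$disin
  rot[6] = egration2$disint
  rot[7] = gration2$disinte
  rot[8] = ration2$disinteg
  rot[9] = ation2$disintegr
  rot[10] = tion2$disintegra
  rot[11] = ion2$disintegrat
  rot[12] = on2$disintegrati
  rot[13] = n2$disintegratio
  rot[14] = 2$disintegration
  rot[15] = $disintegration2
Sorted (with $ < everything):
  sorted[0] = $disintegration2  (last char: '2')
  sorted[1] = 2$disintegration  (last char: 'n')
  sorted[2] = ation2$disintegr  (last char: 'r')
  sorted[3] = disintegration2$  (last char: '$')
  sorted[4] = egration2$disint  (last char: 't')
  sorted[5] = gration2$disinte  (last char: 'e')
  sorted[6] = integration2$dis  (last char: 's')
  sorted[7] = ion2$disintegrat  (last char: 't')
  sorted[8] = isintegration2$d  (last char: 'd')
  sorted[9] = n2$disintegratio  (last char: 'o')
  sorted[10] = ntegration2$disi  (last char: 'i')
  sorted[11] = on2$disintegrati  (last char: 'i')
  sorted[12] = ration2$disinteg  (last char: 'g')
  sorted[13] = sintegration2$di  (last char: 'i')
  sorted[14] = tegration2$disin  (last char: 'n')
  sorted[15] = tion2$disintegra  (last char: 'a')
Last column: 2nr$testdoiigina
Original string S is at sorted index 3

Answer: 2nr$testdoiigina
3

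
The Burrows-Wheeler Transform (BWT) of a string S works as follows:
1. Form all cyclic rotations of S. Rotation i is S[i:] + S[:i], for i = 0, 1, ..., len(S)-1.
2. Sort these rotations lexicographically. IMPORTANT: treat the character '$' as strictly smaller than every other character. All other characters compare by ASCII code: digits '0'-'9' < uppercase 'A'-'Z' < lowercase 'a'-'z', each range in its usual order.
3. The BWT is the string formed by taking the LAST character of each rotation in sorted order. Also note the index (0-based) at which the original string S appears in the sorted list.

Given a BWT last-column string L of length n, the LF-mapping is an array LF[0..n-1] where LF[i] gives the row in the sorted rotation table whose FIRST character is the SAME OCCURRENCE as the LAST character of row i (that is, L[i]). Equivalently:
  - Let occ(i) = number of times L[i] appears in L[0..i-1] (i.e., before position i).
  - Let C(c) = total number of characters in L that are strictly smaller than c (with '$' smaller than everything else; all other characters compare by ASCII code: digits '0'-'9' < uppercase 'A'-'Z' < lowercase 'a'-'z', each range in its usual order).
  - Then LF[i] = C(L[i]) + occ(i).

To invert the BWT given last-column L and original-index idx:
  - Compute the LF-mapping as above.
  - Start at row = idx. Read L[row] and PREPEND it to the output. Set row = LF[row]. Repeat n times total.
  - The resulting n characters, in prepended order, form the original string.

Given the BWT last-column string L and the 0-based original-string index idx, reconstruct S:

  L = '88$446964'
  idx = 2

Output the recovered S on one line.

Answer: 46684498$

Derivation:
LF mapping: 6 7 0 1 2 4 8 5 3
Walk LF starting at row 2, prepending L[row]:
  step 1: row=2, L[2]='$', prepend. Next row=LF[2]=0
  step 2: row=0, L[0]='8', prepend. Next row=LF[0]=6
  step 3: row=6, L[6]='9', prepend. Next row=LF[6]=8
  step 4: row=8, L[8]='4', prepend. Next row=LF[8]=3
  step 5: row=3, L[3]='4', prepend. Next row=LF[3]=1
  step 6: row=1, L[1]='8', prepend. Next row=LF[1]=7
  step 7: row=7, L[7]='6', prepend. Next row=LF[7]=5
  step 8: row=5, L[5]='6', prepend. Next row=LF[5]=4
  step 9: row=4, L[4]='4', prepend. Next row=LF[4]=2
Reversed output: 46684498$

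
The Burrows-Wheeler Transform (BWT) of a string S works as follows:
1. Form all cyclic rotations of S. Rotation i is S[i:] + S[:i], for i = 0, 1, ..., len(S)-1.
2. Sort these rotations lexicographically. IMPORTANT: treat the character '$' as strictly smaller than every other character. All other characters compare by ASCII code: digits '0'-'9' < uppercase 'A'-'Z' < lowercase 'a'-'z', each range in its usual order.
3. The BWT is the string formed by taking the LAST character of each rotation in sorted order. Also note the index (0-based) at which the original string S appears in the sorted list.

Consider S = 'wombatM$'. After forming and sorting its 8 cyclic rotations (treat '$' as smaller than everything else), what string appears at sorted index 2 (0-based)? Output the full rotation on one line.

Answer: atM$womb

Derivation:
All 8 rotations (rotation i = S[i:]+S[:i]):
  rot[0] = wombatM$
  rot[1] = ombatM$w
  rot[2] = mbatM$wo
  rot[3] = batM$wom
  rot[4] = atM$womb
  rot[5] = tM$womba
  rot[6] = M$wombat
  rot[7] = $wombatM
Sorted (with $ < everything):
  sorted[0] = $wombatM
  sorted[1] = M$wombat
  sorted[2] = atM$womb
  sorted[3] = batM$wom
  sorted[4] = mbatM$wo
  sorted[5] = ombatM$w
  sorted[6] = tM$womba
  sorted[7] = wombatM$
sorted[2] = atM$womb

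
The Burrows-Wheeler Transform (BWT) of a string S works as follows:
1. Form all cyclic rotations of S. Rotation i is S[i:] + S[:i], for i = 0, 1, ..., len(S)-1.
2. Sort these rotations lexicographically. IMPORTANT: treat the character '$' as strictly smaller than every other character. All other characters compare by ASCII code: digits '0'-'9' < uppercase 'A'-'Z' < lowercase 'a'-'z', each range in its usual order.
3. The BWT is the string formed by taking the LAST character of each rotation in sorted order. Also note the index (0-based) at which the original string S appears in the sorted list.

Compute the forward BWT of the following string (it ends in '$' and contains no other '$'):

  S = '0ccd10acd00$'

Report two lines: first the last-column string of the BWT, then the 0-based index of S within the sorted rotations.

All 12 rotations (rotation i = S[i:]+S[:i]):
  rot[0] = 0ccd10acd00$
  rot[1] = ccd10acd00$0
  rot[2] = cd10acd00$0c
  rot[3] = d10acd00$0cc
  rot[4] = 10acd00$0ccd
  rot[5] = 0acd00$0ccd1
  rot[6] = acd00$0ccd10
  rot[7] = cd00$0ccd10a
  rot[8] = d00$0ccd10ac
  rot[9] = 00$0ccd10acd
  rot[10] = 0$0ccd10acd0
  rot[11] = $0ccd10acd00
Sorted (with $ < everything):
  sorted[0] = $0ccd10acd00  (last char: '0')
  sorted[1] = 0$0ccd10acd0  (last char: '0')
  sorted[2] = 00$0ccd10acd  (last char: 'd')
  sorted[3] = 0acd00$0ccd1  (last char: '1')
  sorted[4] = 0ccd10acd00$  (last char: '$')
  sorted[5] = 10acd00$0ccd  (last char: 'd')
  sorted[6] = acd00$0ccd10  (last char: '0')
  sorted[7] = ccd10acd00$0  (last char: '0')
  sorted[8] = cd00$0ccd10a  (last char: 'a')
  sorted[9] = cd10acd00$0c  (last char: 'c')
  sorted[10] = d00$0ccd10ac  (last char: 'c')
  sorted[11] = d10acd00$0cc  (last char: 'c')
Last column: 00d1$d00accc
Original string S is at sorted index 4

Answer: 00d1$d00accc
4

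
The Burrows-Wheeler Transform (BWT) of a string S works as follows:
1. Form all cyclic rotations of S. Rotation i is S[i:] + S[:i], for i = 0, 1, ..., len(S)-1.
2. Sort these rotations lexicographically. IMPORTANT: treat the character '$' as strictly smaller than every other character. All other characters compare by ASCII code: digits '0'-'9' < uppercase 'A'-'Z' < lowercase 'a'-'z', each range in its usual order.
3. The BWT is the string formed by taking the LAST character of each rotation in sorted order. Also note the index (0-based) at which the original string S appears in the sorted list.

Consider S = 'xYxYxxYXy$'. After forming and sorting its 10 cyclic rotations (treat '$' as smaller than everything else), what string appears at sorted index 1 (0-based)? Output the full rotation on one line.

Answer: Xy$xYxYxxY

Derivation:
All 10 rotations (rotation i = S[i:]+S[:i]):
  rot[0] = xYxYxxYXy$
  rot[1] = YxYxxYXy$x
  rot[2] = xYxxYXy$xY
  rot[3] = YxxYXy$xYx
  rot[4] = xxYXy$xYxY
  rot[5] = xYXy$xYxYx
  rot[6] = YXy$xYxYxx
  rot[7] = Xy$xYxYxxY
  rot[8] = y$xYxYxxYX
  rot[9] = $xYxYxxYXy
Sorted (with $ < everything):
  sorted[0] = $xYxYxxYXy
  sorted[1] = Xy$xYxYxxY
  sorted[2] = YXy$xYxYxx
  sorted[3] = YxYxxYXy$x
  sorted[4] = YxxYXy$xYx
  sorted[5] = xYXy$xYxYx
  sorted[6] = xYxYxxYXy$
  sorted[7] = xYxxYXy$xY
  sorted[8] = xxYXy$xYxY
  sorted[9] = y$xYxYxxYX
sorted[1] = Xy$xYxYxxY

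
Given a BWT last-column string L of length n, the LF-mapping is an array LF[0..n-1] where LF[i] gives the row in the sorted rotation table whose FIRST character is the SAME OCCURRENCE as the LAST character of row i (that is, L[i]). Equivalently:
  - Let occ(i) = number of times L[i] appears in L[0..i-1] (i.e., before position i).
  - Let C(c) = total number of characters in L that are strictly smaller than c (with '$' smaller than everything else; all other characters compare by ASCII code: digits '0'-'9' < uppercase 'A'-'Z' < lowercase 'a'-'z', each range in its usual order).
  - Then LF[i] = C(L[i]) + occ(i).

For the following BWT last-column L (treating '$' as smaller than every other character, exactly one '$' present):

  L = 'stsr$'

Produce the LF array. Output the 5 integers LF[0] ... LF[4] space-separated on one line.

Char counts: '$':1, 'r':1, 's':2, 't':1
C (first-col start): C('$')=0, C('r')=1, C('s')=2, C('t')=4
L[0]='s': occ=0, LF[0]=C('s')+0=2+0=2
L[1]='t': occ=0, LF[1]=C('t')+0=4+0=4
L[2]='s': occ=1, LF[2]=C('s')+1=2+1=3
L[3]='r': occ=0, LF[3]=C('r')+0=1+0=1
L[4]='$': occ=0, LF[4]=C('$')+0=0+0=0

Answer: 2 4 3 1 0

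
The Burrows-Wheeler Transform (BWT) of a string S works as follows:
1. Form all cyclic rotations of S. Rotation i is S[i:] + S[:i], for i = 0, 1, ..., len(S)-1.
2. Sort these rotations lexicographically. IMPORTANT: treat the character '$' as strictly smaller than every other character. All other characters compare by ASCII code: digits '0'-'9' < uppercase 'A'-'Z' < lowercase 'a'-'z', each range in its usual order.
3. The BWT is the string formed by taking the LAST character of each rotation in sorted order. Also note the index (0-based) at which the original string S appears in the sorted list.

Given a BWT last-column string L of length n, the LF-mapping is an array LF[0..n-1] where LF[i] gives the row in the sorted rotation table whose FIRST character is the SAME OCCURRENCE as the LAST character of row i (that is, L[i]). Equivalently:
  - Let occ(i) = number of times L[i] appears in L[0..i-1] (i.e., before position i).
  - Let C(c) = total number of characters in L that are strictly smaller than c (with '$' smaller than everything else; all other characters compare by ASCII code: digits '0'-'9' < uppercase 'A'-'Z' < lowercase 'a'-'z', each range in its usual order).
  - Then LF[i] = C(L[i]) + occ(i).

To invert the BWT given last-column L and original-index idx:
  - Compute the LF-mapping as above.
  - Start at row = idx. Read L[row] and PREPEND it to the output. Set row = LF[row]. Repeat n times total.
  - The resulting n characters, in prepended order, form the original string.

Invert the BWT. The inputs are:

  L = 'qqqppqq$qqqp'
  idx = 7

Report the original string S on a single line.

Answer: qqppqqqqqpq$

Derivation:
LF mapping: 4 5 6 1 2 7 8 0 9 10 11 3
Walk LF starting at row 7, prepending L[row]:
  step 1: row=7, L[7]='$', prepend. Next row=LF[7]=0
  step 2: row=0, L[0]='q', prepend. Next row=LF[0]=4
  step 3: row=4, L[4]='p', prepend. Next row=LF[4]=2
  step 4: row=2, L[2]='q', prepend. Next row=LF[2]=6
  step 5: row=6, L[6]='q', prepend. Next row=LF[6]=8
  step 6: row=8, L[8]='q', prepend. Next row=LF[8]=9
  step 7: row=9, L[9]='q', prepend. Next row=LF[9]=10
  step 8: row=10, L[10]='q', prepend. Next row=LF[10]=11
  step 9: row=11, L[11]='p', prepend. Next row=LF[11]=3
  step 10: row=3, L[3]='p', prepend. Next row=LF[3]=1
  step 11: row=1, L[1]='q', prepend. Next row=LF[1]=5
  step 12: row=5, L[5]='q', prepend. Next row=LF[5]=7
Reversed output: qqppqqqqqpq$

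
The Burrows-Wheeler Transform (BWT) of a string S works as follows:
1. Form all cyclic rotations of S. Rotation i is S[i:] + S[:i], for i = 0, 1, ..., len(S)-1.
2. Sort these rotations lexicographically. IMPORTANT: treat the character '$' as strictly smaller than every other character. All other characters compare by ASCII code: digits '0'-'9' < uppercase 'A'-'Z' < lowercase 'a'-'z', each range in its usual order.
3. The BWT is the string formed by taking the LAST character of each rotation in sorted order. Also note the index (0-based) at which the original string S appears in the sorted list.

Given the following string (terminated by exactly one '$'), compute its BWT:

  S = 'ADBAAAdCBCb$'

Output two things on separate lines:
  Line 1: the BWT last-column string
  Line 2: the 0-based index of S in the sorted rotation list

Answer: bBA$ADCdBACA
3

Derivation:
All 12 rotations (rotation i = S[i:]+S[:i]):
  rot[0] = ADBAAAdCBCb$
  rot[1] = DBAAAdCBCb$A
  rot[2] = BAAAdCBCb$AD
  rot[3] = AAAdCBCb$ADB
  rot[4] = AAdCBCb$ADBA
  rot[5] = AdCBCb$ADBAA
  rot[6] = dCBCb$ADBAAA
  rot[7] = CBCb$ADBAAAd
  rot[8] = BCb$ADBAAAdC
  rot[9] = Cb$ADBAAAdCB
  rot[10] = b$ADBAAAdCBC
  rot[11] = $ADBAAAdCBCb
Sorted (with $ < everything):
  sorted[0] = $ADBAAAdCBCb  (last char: 'b')
  sorted[1] = AAAdCBCb$ADB  (last char: 'B')
  sorted[2] = AAdCBCb$ADBA  (last char: 'A')
  sorted[3] = ADBAAAdCBCb$  (last char: '$')
  sorted[4] = AdCBCb$ADBAA  (last char: 'A')
  sorted[5] = BAAAdCBCb$AD  (last char: 'D')
  sorted[6] = BCb$ADBAAAdC  (last char: 'C')
  sorted[7] = CBCb$ADBAAAd  (last char: 'd')
  sorted[8] = Cb$ADBAAAdCB  (last char: 'B')
  sorted[9] = DBAAAdCBCb$A  (last char: 'A')
  sorted[10] = b$ADBAAAdCBC  (last char: 'C')
  sorted[11] = dCBCb$ADBAAA  (last char: 'A')
Last column: bBA$ADCdBACA
Original string S is at sorted index 3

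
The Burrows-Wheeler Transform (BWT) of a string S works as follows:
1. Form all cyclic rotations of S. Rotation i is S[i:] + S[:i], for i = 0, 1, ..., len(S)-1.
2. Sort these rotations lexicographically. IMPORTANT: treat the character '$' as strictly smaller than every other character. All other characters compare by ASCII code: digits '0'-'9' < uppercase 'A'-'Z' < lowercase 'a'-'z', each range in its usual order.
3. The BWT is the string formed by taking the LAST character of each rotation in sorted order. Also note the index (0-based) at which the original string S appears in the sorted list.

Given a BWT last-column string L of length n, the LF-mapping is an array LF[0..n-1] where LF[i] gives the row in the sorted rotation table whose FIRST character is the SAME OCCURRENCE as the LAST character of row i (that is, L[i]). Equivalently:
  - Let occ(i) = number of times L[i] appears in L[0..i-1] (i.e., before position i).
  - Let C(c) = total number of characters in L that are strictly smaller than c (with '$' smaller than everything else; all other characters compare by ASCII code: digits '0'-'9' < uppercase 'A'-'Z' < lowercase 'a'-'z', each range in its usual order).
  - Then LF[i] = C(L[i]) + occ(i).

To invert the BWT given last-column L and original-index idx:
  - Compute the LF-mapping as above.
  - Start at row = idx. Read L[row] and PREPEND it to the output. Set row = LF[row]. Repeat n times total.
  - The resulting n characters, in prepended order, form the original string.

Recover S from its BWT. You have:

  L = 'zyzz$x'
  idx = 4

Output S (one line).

Answer: zyxzz$

Derivation:
LF mapping: 3 2 4 5 0 1
Walk LF starting at row 4, prepending L[row]:
  step 1: row=4, L[4]='$', prepend. Next row=LF[4]=0
  step 2: row=0, L[0]='z', prepend. Next row=LF[0]=3
  step 3: row=3, L[3]='z', prepend. Next row=LF[3]=5
  step 4: row=5, L[5]='x', prepend. Next row=LF[5]=1
  step 5: row=1, L[1]='y', prepend. Next row=LF[1]=2
  step 6: row=2, L[2]='z', prepend. Next row=LF[2]=4
Reversed output: zyxzz$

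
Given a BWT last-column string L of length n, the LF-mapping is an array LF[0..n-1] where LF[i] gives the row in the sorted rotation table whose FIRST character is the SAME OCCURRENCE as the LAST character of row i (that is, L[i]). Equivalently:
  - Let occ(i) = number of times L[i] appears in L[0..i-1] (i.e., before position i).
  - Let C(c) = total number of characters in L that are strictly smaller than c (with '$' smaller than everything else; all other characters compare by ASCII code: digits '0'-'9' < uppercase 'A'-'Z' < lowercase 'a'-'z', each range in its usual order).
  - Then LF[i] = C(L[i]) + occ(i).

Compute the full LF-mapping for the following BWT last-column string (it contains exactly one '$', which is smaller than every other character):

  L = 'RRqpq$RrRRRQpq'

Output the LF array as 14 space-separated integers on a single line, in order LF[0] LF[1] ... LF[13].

Answer: 2 3 10 8 11 0 4 13 5 6 7 1 9 12

Derivation:
Char counts: '$':1, 'Q':1, 'R':6, 'p':2, 'q':3, 'r':1
C (first-col start): C('$')=0, C('Q')=1, C('R')=2, C('p')=8, C('q')=10, C('r')=13
L[0]='R': occ=0, LF[0]=C('R')+0=2+0=2
L[1]='R': occ=1, LF[1]=C('R')+1=2+1=3
L[2]='q': occ=0, LF[2]=C('q')+0=10+0=10
L[3]='p': occ=0, LF[3]=C('p')+0=8+0=8
L[4]='q': occ=1, LF[4]=C('q')+1=10+1=11
L[5]='$': occ=0, LF[5]=C('$')+0=0+0=0
L[6]='R': occ=2, LF[6]=C('R')+2=2+2=4
L[7]='r': occ=0, LF[7]=C('r')+0=13+0=13
L[8]='R': occ=3, LF[8]=C('R')+3=2+3=5
L[9]='R': occ=4, LF[9]=C('R')+4=2+4=6
L[10]='R': occ=5, LF[10]=C('R')+5=2+5=7
L[11]='Q': occ=0, LF[11]=C('Q')+0=1+0=1
L[12]='p': occ=1, LF[12]=C('p')+1=8+1=9
L[13]='q': occ=2, LF[13]=C('q')+2=10+2=12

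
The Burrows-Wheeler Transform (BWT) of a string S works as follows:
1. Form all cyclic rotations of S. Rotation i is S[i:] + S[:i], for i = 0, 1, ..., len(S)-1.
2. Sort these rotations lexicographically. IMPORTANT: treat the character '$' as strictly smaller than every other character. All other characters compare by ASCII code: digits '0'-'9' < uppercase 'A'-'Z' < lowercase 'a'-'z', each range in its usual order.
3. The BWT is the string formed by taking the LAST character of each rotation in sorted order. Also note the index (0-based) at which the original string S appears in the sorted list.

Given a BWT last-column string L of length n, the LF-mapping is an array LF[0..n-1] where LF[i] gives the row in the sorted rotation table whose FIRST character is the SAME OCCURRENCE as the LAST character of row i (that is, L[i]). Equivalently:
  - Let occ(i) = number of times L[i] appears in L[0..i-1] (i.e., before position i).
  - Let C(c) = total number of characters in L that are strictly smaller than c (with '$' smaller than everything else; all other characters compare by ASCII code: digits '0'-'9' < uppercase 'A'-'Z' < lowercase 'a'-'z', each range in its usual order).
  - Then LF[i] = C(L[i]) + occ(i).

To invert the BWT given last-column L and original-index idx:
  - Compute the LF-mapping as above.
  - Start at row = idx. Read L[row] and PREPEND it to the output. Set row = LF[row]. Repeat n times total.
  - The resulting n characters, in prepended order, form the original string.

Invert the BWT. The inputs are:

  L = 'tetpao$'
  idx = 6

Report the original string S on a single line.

Answer: teapot$

Derivation:
LF mapping: 5 2 6 4 1 3 0
Walk LF starting at row 6, prepending L[row]:
  step 1: row=6, L[6]='$', prepend. Next row=LF[6]=0
  step 2: row=0, L[0]='t', prepend. Next row=LF[0]=5
  step 3: row=5, L[5]='o', prepend. Next row=LF[5]=3
  step 4: row=3, L[3]='p', prepend. Next row=LF[3]=4
  step 5: row=4, L[4]='a', prepend. Next row=LF[4]=1
  step 6: row=1, L[1]='e', prepend. Next row=LF[1]=2
  step 7: row=2, L[2]='t', prepend. Next row=LF[2]=6
Reversed output: teapot$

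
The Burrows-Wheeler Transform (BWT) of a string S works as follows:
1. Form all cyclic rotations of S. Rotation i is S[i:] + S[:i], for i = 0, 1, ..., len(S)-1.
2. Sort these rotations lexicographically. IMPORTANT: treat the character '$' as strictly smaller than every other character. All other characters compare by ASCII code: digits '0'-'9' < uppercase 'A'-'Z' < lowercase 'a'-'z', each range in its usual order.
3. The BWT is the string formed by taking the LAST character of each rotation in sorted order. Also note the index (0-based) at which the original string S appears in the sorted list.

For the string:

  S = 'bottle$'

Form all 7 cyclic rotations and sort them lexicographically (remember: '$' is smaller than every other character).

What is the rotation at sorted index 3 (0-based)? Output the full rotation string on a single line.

All 7 rotations (rotation i = S[i:]+S[:i]):
  rot[0] = bottle$
  rot[1] = ottle$b
  rot[2] = ttle$bo
  rot[3] = tle$bot
  rot[4] = le$bott
  rot[5] = e$bottl
  rot[6] = $bottle
Sorted (with $ < everything):
  sorted[0] = $bottle
  sorted[1] = bottle$
  sorted[2] = e$bottl
  sorted[3] = le$bott
  sorted[4] = ottle$b
  sorted[5] = tle$bot
  sorted[6] = ttle$bo
sorted[3] = le$bott

Answer: le$bott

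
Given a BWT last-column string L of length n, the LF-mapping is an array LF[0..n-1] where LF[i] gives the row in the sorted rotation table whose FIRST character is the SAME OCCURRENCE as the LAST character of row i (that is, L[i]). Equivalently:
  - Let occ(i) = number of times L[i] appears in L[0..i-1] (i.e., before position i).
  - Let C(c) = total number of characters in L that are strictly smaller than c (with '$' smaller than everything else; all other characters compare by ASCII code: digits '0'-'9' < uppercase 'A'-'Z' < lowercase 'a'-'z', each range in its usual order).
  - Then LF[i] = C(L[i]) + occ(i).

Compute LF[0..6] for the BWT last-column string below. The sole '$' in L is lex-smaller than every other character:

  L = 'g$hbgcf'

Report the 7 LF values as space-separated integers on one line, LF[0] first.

Answer: 4 0 6 1 5 2 3

Derivation:
Char counts: '$':1, 'b':1, 'c':1, 'f':1, 'g':2, 'h':1
C (first-col start): C('$')=0, C('b')=1, C('c')=2, C('f')=3, C('g')=4, C('h')=6
L[0]='g': occ=0, LF[0]=C('g')+0=4+0=4
L[1]='$': occ=0, LF[1]=C('$')+0=0+0=0
L[2]='h': occ=0, LF[2]=C('h')+0=6+0=6
L[3]='b': occ=0, LF[3]=C('b')+0=1+0=1
L[4]='g': occ=1, LF[4]=C('g')+1=4+1=5
L[5]='c': occ=0, LF[5]=C('c')+0=2+0=2
L[6]='f': occ=0, LF[6]=C('f')+0=3+0=3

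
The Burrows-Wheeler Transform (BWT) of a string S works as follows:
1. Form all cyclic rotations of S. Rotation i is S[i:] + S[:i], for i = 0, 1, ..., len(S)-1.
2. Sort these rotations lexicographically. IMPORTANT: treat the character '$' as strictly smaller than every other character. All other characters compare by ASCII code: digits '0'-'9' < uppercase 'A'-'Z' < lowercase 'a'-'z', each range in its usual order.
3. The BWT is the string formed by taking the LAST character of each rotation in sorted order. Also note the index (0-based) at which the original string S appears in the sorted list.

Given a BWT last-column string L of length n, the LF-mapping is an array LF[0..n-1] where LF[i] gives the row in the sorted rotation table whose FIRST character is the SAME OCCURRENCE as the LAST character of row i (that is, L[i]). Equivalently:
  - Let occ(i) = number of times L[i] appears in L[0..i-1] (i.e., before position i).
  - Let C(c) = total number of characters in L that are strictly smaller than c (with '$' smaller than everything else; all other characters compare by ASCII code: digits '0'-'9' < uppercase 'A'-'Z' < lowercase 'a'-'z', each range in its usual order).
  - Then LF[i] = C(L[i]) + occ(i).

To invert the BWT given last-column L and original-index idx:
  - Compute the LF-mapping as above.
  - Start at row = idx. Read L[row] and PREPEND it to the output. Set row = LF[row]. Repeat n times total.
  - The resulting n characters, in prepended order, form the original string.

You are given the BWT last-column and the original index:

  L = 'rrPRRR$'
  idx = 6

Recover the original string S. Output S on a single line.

LF mapping: 5 6 1 2 3 4 0
Walk LF starting at row 6, prepending L[row]:
  step 1: row=6, L[6]='$', prepend. Next row=LF[6]=0
  step 2: row=0, L[0]='r', prepend. Next row=LF[0]=5
  step 3: row=5, L[5]='R', prepend. Next row=LF[5]=4
  step 4: row=4, L[4]='R', prepend. Next row=LF[4]=3
  step 5: row=3, L[3]='R', prepend. Next row=LF[3]=2
  step 6: row=2, L[2]='P', prepend. Next row=LF[2]=1
  step 7: row=1, L[1]='r', prepend. Next row=LF[1]=6
Reversed output: rPRRRr$

Answer: rPRRRr$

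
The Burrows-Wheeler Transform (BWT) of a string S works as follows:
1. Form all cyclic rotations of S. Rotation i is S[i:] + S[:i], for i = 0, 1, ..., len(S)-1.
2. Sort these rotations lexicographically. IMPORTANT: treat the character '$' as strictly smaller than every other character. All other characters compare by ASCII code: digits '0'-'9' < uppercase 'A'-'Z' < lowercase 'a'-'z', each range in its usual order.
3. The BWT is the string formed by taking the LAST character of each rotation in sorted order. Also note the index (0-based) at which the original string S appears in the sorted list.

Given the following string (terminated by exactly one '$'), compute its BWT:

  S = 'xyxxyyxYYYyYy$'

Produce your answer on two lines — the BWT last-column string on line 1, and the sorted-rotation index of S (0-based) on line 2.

All 14 rotations (rotation i = S[i:]+S[:i]):
  rot[0] = xyxxyyxYYYyYy$
  rot[1] = yxxyyxYYYyYy$x
  rot[2] = xxyyxYYYyYy$xy
  rot[3] = xyyxYYYyYy$xyx
  rot[4] = yyxYYYyYy$xyxx
  rot[5] = yxYYYyYy$xyxxy
  rot[6] = xYYYyYy$xyxxyy
  rot[7] = YYYyYy$xyxxyyx
  rot[8] = YYyYy$xyxxyyxY
  rot[9] = YyYy$xyxxyyxYY
  rot[10] = yYy$xyxxyyxYYY
  rot[11] = Yy$xyxxyyxYYYy
  rot[12] = y$xyxxyyxYYYyY
  rot[13] = $xyxxyyxYYYyYy
Sorted (with $ < everything):
  sorted[0] = $xyxxyyxYYYyYy  (last char: 'y')
  sorted[1] = YYYyYy$xyxxyyx  (last char: 'x')
  sorted[2] = YYyYy$xyxxyyxY  (last char: 'Y')
  sorted[3] = Yy$xyxxyyxYYYy  (last char: 'y')
  sorted[4] = YyYy$xyxxyyxYY  (last char: 'Y')
  sorted[5] = xYYYyYy$xyxxyy  (last char: 'y')
  sorted[6] = xxyyxYYYyYy$xy  (last char: 'y')
  sorted[7] = xyxxyyxYYYyYy$  (last char: '$')
  sorted[8] = xyyxYYYyYy$xyx  (last char: 'x')
  sorted[9] = y$xyxxyyxYYYyY  (last char: 'Y')
  sorted[10] = yYy$xyxxyyxYYY  (last char: 'Y')
  sorted[11] = yxYYYyYy$xyxxy  (last char: 'y')
  sorted[12] = yxxyyxYYYyYy$x  (last char: 'x')
  sorted[13] = yyxYYYyYy$xyxx  (last char: 'x')
Last column: yxYyYyy$xYYyxx
Original string S is at sorted index 7

Answer: yxYyYyy$xYYyxx
7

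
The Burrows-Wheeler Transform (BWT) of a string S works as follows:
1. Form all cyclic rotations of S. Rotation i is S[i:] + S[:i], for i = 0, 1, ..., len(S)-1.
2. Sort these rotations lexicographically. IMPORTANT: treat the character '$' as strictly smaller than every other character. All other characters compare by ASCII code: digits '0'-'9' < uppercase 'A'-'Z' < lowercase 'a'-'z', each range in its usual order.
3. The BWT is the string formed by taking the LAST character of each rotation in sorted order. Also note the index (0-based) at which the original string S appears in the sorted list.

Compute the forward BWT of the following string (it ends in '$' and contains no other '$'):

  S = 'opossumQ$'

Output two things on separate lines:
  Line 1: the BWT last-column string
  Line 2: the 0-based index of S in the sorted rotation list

All 9 rotations (rotation i = S[i:]+S[:i]):
  rot[0] = opossumQ$
  rot[1] = possumQ$o
  rot[2] = ossumQ$op
  rot[3] = ssumQ$opo
  rot[4] = sumQ$opos
  rot[5] = umQ$oposs
  rot[6] = mQ$opossu
  rot[7] = Q$opossum
  rot[8] = $opossumQ
Sorted (with $ < everything):
  sorted[0] = $opossumQ  (last char: 'Q')
  sorted[1] = Q$opossum  (last char: 'm')
  sorted[2] = mQ$opossu  (last char: 'u')
  sorted[3] = opossumQ$  (last char: '$')
  sorted[4] = ossumQ$op  (last char: 'p')
  sorted[5] = possumQ$o  (last char: 'o')
  sorted[6] = ssumQ$opo  (last char: 'o')
  sorted[7] = sumQ$opos  (last char: 's')
  sorted[8] = umQ$oposs  (last char: 's')
Last column: Qmu$pooss
Original string S is at sorted index 3

Answer: Qmu$pooss
3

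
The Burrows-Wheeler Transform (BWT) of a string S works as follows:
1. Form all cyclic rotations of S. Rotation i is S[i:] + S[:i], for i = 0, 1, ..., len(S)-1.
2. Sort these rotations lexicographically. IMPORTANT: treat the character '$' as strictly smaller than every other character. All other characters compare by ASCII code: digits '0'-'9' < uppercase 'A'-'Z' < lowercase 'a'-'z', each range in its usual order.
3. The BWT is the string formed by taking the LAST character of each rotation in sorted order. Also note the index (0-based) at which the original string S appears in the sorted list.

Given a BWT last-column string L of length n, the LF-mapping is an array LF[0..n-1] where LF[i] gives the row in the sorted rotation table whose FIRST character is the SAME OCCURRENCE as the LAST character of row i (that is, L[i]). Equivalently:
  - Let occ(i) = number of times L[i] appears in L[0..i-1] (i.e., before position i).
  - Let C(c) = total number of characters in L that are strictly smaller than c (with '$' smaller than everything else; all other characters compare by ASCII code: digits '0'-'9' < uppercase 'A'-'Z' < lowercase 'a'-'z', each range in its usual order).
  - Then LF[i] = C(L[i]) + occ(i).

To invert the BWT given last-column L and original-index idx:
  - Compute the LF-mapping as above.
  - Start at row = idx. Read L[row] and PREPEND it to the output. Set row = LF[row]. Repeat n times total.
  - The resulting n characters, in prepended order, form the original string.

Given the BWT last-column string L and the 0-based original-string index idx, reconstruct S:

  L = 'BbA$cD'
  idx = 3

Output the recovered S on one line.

Answer: DcbAB$

Derivation:
LF mapping: 2 4 1 0 5 3
Walk LF starting at row 3, prepending L[row]:
  step 1: row=3, L[3]='$', prepend. Next row=LF[3]=0
  step 2: row=0, L[0]='B', prepend. Next row=LF[0]=2
  step 3: row=2, L[2]='A', prepend. Next row=LF[2]=1
  step 4: row=1, L[1]='b', prepend. Next row=LF[1]=4
  step 5: row=4, L[4]='c', prepend. Next row=LF[4]=5
  step 6: row=5, L[5]='D', prepend. Next row=LF[5]=3
Reversed output: DcbAB$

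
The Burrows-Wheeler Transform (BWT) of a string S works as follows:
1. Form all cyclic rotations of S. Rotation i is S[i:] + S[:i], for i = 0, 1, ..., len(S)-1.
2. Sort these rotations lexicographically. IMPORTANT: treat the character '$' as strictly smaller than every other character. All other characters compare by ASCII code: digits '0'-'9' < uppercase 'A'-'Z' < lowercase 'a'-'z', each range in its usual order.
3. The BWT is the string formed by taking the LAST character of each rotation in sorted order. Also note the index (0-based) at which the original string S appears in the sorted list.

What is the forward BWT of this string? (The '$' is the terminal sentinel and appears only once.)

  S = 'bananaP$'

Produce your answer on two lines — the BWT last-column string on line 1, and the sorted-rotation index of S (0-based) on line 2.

All 8 rotations (rotation i = S[i:]+S[:i]):
  rot[0] = bananaP$
  rot[1] = ananaP$b
  rot[2] = nanaP$ba
  rot[3] = anaP$ban
  rot[4] = naP$bana
  rot[5] = aP$banan
  rot[6] = P$banana
  rot[7] = $bananaP
Sorted (with $ < everything):
  sorted[0] = $bananaP  (last char: 'P')
  sorted[1] = P$banana  (last char: 'a')
  sorted[2] = aP$banan  (last char: 'n')
  sorted[3] = anaP$ban  (last char: 'n')
  sorted[4] = ananaP$b  (last char: 'b')
  sorted[5] = bananaP$  (last char: '$')
  sorted[6] = naP$bana  (last char: 'a')
  sorted[7] = nanaP$ba  (last char: 'a')
Last column: Pannb$aa
Original string S is at sorted index 5

Answer: Pannb$aa
5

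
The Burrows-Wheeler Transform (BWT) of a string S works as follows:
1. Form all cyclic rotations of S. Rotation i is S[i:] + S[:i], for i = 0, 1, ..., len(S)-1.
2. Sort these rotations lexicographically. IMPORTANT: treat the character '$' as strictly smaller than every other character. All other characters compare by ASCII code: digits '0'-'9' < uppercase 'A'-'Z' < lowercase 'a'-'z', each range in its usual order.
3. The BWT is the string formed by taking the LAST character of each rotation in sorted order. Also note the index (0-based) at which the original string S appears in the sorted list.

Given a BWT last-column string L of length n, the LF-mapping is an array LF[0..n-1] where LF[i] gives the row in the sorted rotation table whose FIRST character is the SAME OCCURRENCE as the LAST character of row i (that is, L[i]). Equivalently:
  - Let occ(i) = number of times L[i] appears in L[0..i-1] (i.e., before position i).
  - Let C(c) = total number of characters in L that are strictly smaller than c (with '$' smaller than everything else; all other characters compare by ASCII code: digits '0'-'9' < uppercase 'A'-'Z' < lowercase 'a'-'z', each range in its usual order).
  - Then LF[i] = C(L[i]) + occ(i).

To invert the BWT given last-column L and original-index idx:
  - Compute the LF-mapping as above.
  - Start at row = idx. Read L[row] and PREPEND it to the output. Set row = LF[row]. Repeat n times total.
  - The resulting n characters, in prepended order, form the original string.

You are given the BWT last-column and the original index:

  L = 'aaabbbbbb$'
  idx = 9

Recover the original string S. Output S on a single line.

LF mapping: 1 2 3 4 5 6 7 8 9 0
Walk LF starting at row 9, prepending L[row]:
  step 1: row=9, L[9]='$', prepend. Next row=LF[9]=0
  step 2: row=0, L[0]='a', prepend. Next row=LF[0]=1
  step 3: row=1, L[1]='a', prepend. Next row=LF[1]=2
  step 4: row=2, L[2]='a', prepend. Next row=LF[2]=3
  step 5: row=3, L[3]='b', prepend. Next row=LF[3]=4
  step 6: row=4, L[4]='b', prepend. Next row=LF[4]=5
  step 7: row=5, L[5]='b', prepend. Next row=LF[5]=6
  step 8: row=6, L[6]='b', prepend. Next row=LF[6]=7
  step 9: row=7, L[7]='b', prepend. Next row=LF[7]=8
  step 10: row=8, L[8]='b', prepend. Next row=LF[8]=9
Reversed output: bbbbbbaaa$

Answer: bbbbbbaaa$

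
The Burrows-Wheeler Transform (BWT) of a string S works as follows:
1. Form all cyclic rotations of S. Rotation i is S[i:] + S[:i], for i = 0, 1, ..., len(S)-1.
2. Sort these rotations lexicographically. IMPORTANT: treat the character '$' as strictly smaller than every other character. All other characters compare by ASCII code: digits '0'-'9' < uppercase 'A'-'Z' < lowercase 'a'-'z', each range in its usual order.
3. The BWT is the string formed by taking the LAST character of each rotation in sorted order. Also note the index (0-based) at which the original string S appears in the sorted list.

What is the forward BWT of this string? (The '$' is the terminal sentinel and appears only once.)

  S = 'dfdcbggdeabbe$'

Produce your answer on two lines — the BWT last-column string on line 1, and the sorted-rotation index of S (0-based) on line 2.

Answer: eeabcdfg$bddgb
8

Derivation:
All 14 rotations (rotation i = S[i:]+S[:i]):
  rot[0] = dfdcbggdeabbe$
  rot[1] = fdcbggdeabbe$d
  rot[2] = dcbggdeabbe$df
  rot[3] = cbggdeabbe$dfd
  rot[4] = bggdeabbe$dfdc
  rot[5] = ggdeabbe$dfdcb
  rot[6] = gdeabbe$dfdcbg
  rot[7] = deabbe$dfdcbgg
  rot[8] = eabbe$dfdcbggd
  rot[9] = abbe$dfdcbggde
  rot[10] = bbe$dfdcbggdea
  rot[11] = be$dfdcbggdeab
  rot[12] = e$dfdcbggdeabb
  rot[13] = $dfdcbggdeabbe
Sorted (with $ < everything):
  sorted[0] = $dfdcbggdeabbe  (last char: 'e')
  sorted[1] = abbe$dfdcbggde  (last char: 'e')
  sorted[2] = bbe$dfdcbggdea  (last char: 'a')
  sorted[3] = be$dfdcbggdeab  (last char: 'b')
  sorted[4] = bggdeabbe$dfdc  (last char: 'c')
  sorted[5] = cbggdeabbe$dfd  (last char: 'd')
  sorted[6] = dcbggdeabbe$df  (last char: 'f')
  sorted[7] = deabbe$dfdcbgg  (last char: 'g')
  sorted[8] = dfdcbggdeabbe$  (last char: '$')
  sorted[9] = e$dfdcbggdeabb  (last char: 'b')
  sorted[10] = eabbe$dfdcbggd  (last char: 'd')
  sorted[11] = fdcbggdeabbe$d  (last char: 'd')
  sorted[12] = gdeabbe$dfdcbg  (last char: 'g')
  sorted[13] = ggdeabbe$dfdcb  (last char: 'b')
Last column: eeabcdfg$bddgb
Original string S is at sorted index 8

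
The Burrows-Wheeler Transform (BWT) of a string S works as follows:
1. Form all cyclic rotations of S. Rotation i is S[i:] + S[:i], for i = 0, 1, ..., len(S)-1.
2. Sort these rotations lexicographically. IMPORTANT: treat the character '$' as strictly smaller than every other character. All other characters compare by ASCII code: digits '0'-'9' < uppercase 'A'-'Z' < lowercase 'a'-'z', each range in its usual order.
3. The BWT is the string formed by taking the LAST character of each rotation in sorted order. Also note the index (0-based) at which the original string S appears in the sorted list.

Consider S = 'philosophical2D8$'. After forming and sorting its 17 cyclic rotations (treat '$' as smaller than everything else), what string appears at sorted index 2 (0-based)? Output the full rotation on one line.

Answer: 8$philosophical2D

Derivation:
All 17 rotations (rotation i = S[i:]+S[:i]):
  rot[0] = philosophical2D8$
  rot[1] = hilosophical2D8$p
  rot[2] = ilosophical2D8$ph
  rot[3] = losophical2D8$phi
  rot[4] = osophical2D8$phil
  rot[5] = sophical2D8$philo
  rot[6] = ophical2D8$philos
  rot[7] = phical2D8$philoso
  rot[8] = hical2D8$philosop
  rot[9] = ical2D8$philosoph
  rot[10] = cal2D8$philosophi
  rot[11] = al2D8$philosophic
  rot[12] = l2D8$philosophica
  rot[13] = 2D8$philosophical
  rot[14] = D8$philosophical2
  rot[15] = 8$philosophical2D
  rot[16] = $philosophical2D8
Sorted (with $ < everything):
  sorted[0] = $philosophical2D8
  sorted[1] = 2D8$philosophical
  sorted[2] = 8$philosophical2D
  sorted[3] = D8$philosophical2
  sorted[4] = al2D8$philosophic
  sorted[5] = cal2D8$philosophi
  sorted[6] = hical2D8$philosop
  sorted[7] = hilosophical2D8$p
  sorted[8] = ical2D8$philosoph
  sorted[9] = ilosophical2D8$ph
  sorted[10] = l2D8$philosophica
  sorted[11] = losophical2D8$phi
  sorted[12] = ophical2D8$philos
  sorted[13] = osophical2D8$phil
  sorted[14] = phical2D8$philoso
  sorted[15] = philosophical2D8$
  sorted[16] = sophical2D8$philo
sorted[2] = 8$philosophical2D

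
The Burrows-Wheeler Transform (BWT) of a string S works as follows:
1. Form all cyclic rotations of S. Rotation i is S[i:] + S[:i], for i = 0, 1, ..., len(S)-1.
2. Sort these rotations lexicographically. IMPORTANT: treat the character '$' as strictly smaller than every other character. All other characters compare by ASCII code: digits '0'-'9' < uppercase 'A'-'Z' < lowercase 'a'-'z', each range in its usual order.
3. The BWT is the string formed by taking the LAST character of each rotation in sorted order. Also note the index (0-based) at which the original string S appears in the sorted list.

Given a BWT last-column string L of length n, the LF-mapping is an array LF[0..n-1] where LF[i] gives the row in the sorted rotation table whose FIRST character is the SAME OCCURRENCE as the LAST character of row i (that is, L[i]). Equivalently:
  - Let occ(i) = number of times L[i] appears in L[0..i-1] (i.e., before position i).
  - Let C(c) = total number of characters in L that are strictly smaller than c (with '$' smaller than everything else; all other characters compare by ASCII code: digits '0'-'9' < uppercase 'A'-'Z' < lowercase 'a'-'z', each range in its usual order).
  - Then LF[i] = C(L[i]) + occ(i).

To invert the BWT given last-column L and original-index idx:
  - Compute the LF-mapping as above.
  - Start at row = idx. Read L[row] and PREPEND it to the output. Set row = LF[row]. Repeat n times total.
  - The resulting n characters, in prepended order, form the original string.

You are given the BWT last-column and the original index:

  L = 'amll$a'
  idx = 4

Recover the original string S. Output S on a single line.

LF mapping: 1 5 3 4 0 2
Walk LF starting at row 4, prepending L[row]:
  step 1: row=4, L[4]='$', prepend. Next row=LF[4]=0
  step 2: row=0, L[0]='a', prepend. Next row=LF[0]=1
  step 3: row=1, L[1]='m', prepend. Next row=LF[1]=5
  step 4: row=5, L[5]='a', prepend. Next row=LF[5]=2
  step 5: row=2, L[2]='l', prepend. Next row=LF[2]=3
  step 6: row=3, L[3]='l', prepend. Next row=LF[3]=4
Reversed output: llama$

Answer: llama$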